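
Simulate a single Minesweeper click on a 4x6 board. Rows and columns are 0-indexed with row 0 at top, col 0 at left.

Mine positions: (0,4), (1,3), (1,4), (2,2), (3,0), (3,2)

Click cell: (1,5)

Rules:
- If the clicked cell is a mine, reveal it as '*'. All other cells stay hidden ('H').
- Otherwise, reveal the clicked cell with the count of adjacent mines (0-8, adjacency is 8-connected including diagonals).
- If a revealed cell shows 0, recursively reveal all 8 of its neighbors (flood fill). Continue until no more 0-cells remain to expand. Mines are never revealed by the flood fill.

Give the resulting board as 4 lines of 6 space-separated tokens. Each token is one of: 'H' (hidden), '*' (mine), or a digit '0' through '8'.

H H H H H H
H H H H H 2
H H H H H H
H H H H H H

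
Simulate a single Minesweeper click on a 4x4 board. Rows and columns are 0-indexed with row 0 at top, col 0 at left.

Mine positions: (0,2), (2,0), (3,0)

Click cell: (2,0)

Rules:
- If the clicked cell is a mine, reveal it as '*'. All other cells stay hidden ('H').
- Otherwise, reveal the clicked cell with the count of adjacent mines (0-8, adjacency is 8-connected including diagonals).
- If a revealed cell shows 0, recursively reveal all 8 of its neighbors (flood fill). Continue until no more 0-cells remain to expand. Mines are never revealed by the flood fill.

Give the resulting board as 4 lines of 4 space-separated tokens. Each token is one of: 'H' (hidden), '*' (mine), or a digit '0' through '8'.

H H H H
H H H H
* H H H
H H H H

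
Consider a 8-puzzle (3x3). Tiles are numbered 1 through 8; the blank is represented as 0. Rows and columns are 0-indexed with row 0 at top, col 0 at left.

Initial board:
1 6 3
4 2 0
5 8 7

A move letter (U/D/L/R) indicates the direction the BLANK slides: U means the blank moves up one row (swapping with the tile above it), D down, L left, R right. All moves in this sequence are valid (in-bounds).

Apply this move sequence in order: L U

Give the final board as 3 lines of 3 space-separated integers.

Answer: 1 0 3
4 6 2
5 8 7

Derivation:
After move 1 (L):
1 6 3
4 0 2
5 8 7

After move 2 (U):
1 0 3
4 6 2
5 8 7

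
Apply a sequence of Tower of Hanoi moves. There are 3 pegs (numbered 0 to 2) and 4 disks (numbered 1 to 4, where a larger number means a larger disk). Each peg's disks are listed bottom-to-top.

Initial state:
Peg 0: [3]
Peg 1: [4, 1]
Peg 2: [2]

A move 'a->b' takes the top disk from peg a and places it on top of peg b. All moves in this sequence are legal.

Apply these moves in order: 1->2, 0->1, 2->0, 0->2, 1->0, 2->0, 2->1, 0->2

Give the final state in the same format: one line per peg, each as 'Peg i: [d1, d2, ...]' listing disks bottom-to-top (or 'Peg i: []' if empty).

After move 1 (1->2):
Peg 0: [3]
Peg 1: [4]
Peg 2: [2, 1]

After move 2 (0->1):
Peg 0: []
Peg 1: [4, 3]
Peg 2: [2, 1]

After move 3 (2->0):
Peg 0: [1]
Peg 1: [4, 3]
Peg 2: [2]

After move 4 (0->2):
Peg 0: []
Peg 1: [4, 3]
Peg 2: [2, 1]

After move 5 (1->0):
Peg 0: [3]
Peg 1: [4]
Peg 2: [2, 1]

After move 6 (2->0):
Peg 0: [3, 1]
Peg 1: [4]
Peg 2: [2]

After move 7 (2->1):
Peg 0: [3, 1]
Peg 1: [4, 2]
Peg 2: []

After move 8 (0->2):
Peg 0: [3]
Peg 1: [4, 2]
Peg 2: [1]

Answer: Peg 0: [3]
Peg 1: [4, 2]
Peg 2: [1]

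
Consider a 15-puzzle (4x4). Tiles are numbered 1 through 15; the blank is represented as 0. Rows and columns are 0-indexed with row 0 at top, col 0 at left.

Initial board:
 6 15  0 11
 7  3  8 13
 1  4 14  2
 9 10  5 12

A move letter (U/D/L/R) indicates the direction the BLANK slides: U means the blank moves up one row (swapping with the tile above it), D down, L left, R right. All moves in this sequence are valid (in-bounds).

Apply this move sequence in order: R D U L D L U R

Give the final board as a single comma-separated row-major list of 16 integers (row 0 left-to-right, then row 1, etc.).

Answer: 6, 8, 0, 11, 7, 15, 3, 13, 1, 4, 14, 2, 9, 10, 5, 12

Derivation:
After move 1 (R):
 6 15 11  0
 7  3  8 13
 1  4 14  2
 9 10  5 12

After move 2 (D):
 6 15 11 13
 7  3  8  0
 1  4 14  2
 9 10  5 12

After move 3 (U):
 6 15 11  0
 7  3  8 13
 1  4 14  2
 9 10  5 12

After move 4 (L):
 6 15  0 11
 7  3  8 13
 1  4 14  2
 9 10  5 12

After move 5 (D):
 6 15  8 11
 7  3  0 13
 1  4 14  2
 9 10  5 12

After move 6 (L):
 6 15  8 11
 7  0  3 13
 1  4 14  2
 9 10  5 12

After move 7 (U):
 6  0  8 11
 7 15  3 13
 1  4 14  2
 9 10  5 12

After move 8 (R):
 6  8  0 11
 7 15  3 13
 1  4 14  2
 9 10  5 12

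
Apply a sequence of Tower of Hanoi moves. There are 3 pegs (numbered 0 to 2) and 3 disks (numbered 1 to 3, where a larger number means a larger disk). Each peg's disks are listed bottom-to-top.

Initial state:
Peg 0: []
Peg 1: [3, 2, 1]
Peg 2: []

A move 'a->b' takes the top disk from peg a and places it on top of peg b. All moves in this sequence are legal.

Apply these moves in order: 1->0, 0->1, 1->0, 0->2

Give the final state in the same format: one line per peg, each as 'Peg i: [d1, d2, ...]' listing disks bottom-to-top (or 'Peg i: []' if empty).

Answer: Peg 0: []
Peg 1: [3, 2]
Peg 2: [1]

Derivation:
After move 1 (1->0):
Peg 0: [1]
Peg 1: [3, 2]
Peg 2: []

After move 2 (0->1):
Peg 0: []
Peg 1: [3, 2, 1]
Peg 2: []

After move 3 (1->0):
Peg 0: [1]
Peg 1: [3, 2]
Peg 2: []

After move 4 (0->2):
Peg 0: []
Peg 1: [3, 2]
Peg 2: [1]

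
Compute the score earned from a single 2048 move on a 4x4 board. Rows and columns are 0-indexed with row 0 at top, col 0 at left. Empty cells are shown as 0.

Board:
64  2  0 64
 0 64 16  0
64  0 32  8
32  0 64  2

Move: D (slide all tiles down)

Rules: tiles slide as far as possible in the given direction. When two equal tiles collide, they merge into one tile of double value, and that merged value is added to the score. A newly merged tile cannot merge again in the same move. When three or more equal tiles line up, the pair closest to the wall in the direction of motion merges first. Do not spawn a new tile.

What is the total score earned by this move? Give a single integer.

Slide down:
col 0: [64, 0, 64, 32] -> [0, 0, 128, 32]  score +128 (running 128)
col 1: [2, 64, 0, 0] -> [0, 0, 2, 64]  score +0 (running 128)
col 2: [0, 16, 32, 64] -> [0, 16, 32, 64]  score +0 (running 128)
col 3: [64, 0, 8, 2] -> [0, 64, 8, 2]  score +0 (running 128)
Board after move:
  0   0   0   0
  0   0  16  64
128   2  32   8
 32  64  64   2

Answer: 128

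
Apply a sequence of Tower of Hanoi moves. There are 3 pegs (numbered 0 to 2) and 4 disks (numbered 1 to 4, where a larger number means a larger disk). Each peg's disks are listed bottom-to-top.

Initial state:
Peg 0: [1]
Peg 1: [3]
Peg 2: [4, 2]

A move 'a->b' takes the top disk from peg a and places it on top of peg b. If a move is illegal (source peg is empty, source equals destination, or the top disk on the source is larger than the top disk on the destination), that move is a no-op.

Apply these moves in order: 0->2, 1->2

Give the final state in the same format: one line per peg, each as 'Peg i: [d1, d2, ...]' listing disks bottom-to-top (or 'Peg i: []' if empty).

Answer: Peg 0: []
Peg 1: [3]
Peg 2: [4, 2, 1]

Derivation:
After move 1 (0->2):
Peg 0: []
Peg 1: [3]
Peg 2: [4, 2, 1]

After move 2 (1->2):
Peg 0: []
Peg 1: [3]
Peg 2: [4, 2, 1]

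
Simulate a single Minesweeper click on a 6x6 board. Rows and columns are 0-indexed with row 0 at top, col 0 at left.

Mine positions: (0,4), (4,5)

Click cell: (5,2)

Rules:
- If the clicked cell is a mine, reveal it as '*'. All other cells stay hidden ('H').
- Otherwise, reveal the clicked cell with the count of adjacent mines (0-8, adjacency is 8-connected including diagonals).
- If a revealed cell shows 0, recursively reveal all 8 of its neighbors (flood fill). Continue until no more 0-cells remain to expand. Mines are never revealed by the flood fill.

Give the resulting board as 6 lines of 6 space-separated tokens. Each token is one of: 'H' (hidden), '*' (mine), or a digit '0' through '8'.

0 0 0 1 H H
0 0 0 1 1 1
0 0 0 0 0 0
0 0 0 0 1 1
0 0 0 0 1 H
0 0 0 0 1 H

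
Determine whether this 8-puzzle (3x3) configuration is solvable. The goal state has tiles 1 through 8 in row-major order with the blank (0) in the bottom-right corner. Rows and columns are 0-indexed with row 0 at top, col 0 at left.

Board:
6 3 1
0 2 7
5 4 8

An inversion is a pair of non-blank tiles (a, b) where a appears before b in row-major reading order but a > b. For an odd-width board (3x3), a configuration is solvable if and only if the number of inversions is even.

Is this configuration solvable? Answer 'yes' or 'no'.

Inversions (pairs i<j in row-major order where tile[i] > tile[j] > 0): 10
10 is even, so the puzzle is solvable.

Answer: yes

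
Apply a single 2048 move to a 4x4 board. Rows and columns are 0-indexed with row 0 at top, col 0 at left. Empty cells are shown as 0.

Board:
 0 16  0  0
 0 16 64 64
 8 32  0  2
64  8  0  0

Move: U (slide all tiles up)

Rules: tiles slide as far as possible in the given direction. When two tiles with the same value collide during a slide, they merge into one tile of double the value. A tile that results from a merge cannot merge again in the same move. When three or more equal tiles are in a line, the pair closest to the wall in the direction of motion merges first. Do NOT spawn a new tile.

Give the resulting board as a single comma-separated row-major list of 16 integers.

Answer: 8, 32, 64, 64, 64, 32, 0, 2, 0, 8, 0, 0, 0, 0, 0, 0

Derivation:
Slide up:
col 0: [0, 0, 8, 64] -> [8, 64, 0, 0]
col 1: [16, 16, 32, 8] -> [32, 32, 8, 0]
col 2: [0, 64, 0, 0] -> [64, 0, 0, 0]
col 3: [0, 64, 2, 0] -> [64, 2, 0, 0]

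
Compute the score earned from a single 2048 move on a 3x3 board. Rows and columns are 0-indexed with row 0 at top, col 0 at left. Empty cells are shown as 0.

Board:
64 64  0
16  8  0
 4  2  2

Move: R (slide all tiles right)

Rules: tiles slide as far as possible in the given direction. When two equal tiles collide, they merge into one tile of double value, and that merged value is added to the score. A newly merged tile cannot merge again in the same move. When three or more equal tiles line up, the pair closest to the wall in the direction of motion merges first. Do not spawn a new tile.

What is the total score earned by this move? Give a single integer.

Answer: 132

Derivation:
Slide right:
row 0: [64, 64, 0] -> [0, 0, 128]  score +128 (running 128)
row 1: [16, 8, 0] -> [0, 16, 8]  score +0 (running 128)
row 2: [4, 2, 2] -> [0, 4, 4]  score +4 (running 132)
Board after move:
  0   0 128
  0  16   8
  0   4   4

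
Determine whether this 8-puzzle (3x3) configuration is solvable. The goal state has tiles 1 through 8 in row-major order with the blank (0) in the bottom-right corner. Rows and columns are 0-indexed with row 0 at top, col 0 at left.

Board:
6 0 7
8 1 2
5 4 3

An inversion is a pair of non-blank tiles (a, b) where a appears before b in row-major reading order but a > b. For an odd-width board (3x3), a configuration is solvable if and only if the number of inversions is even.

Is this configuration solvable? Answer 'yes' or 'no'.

Answer: yes

Derivation:
Inversions (pairs i<j in row-major order where tile[i] > tile[j] > 0): 18
18 is even, so the puzzle is solvable.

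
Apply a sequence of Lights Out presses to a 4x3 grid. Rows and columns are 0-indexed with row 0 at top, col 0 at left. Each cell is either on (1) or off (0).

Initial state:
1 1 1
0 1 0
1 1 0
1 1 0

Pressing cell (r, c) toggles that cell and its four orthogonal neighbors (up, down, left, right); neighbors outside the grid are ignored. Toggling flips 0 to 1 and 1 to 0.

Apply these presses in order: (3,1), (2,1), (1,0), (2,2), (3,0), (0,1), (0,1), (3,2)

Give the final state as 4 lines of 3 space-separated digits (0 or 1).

Answer: 0 1 1
1 1 1
0 0 1
1 1 1

Derivation:
After press 1 at (3,1):
1 1 1
0 1 0
1 0 0
0 0 1

After press 2 at (2,1):
1 1 1
0 0 0
0 1 1
0 1 1

After press 3 at (1,0):
0 1 1
1 1 0
1 1 1
0 1 1

After press 4 at (2,2):
0 1 1
1 1 1
1 0 0
0 1 0

After press 5 at (3,0):
0 1 1
1 1 1
0 0 0
1 0 0

After press 6 at (0,1):
1 0 0
1 0 1
0 0 0
1 0 0

After press 7 at (0,1):
0 1 1
1 1 1
0 0 0
1 0 0

After press 8 at (3,2):
0 1 1
1 1 1
0 0 1
1 1 1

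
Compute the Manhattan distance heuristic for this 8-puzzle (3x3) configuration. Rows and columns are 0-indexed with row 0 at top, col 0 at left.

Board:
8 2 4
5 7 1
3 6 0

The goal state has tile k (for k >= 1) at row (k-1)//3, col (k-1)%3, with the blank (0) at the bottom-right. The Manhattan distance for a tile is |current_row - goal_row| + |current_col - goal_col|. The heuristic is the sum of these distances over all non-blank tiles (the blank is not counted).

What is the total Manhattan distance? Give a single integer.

Answer: 18

Derivation:
Tile 8: at (0,0), goal (2,1), distance |0-2|+|0-1| = 3
Tile 2: at (0,1), goal (0,1), distance |0-0|+|1-1| = 0
Tile 4: at (0,2), goal (1,0), distance |0-1|+|2-0| = 3
Tile 5: at (1,0), goal (1,1), distance |1-1|+|0-1| = 1
Tile 7: at (1,1), goal (2,0), distance |1-2|+|1-0| = 2
Tile 1: at (1,2), goal (0,0), distance |1-0|+|2-0| = 3
Tile 3: at (2,0), goal (0,2), distance |2-0|+|0-2| = 4
Tile 6: at (2,1), goal (1,2), distance |2-1|+|1-2| = 2
Sum: 3 + 0 + 3 + 1 + 2 + 3 + 4 + 2 = 18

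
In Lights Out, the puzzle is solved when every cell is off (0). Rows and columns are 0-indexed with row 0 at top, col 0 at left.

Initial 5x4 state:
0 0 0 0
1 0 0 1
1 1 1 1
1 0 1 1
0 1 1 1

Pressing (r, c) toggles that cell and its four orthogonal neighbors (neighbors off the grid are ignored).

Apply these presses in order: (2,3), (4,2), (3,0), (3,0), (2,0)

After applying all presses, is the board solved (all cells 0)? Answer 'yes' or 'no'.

Answer: yes

Derivation:
After press 1 at (2,3):
0 0 0 0
1 0 0 0
1 1 0 0
1 0 1 0
0 1 1 1

After press 2 at (4,2):
0 0 0 0
1 0 0 0
1 1 0 0
1 0 0 0
0 0 0 0

After press 3 at (3,0):
0 0 0 0
1 0 0 0
0 1 0 0
0 1 0 0
1 0 0 0

After press 4 at (3,0):
0 0 0 0
1 0 0 0
1 1 0 0
1 0 0 0
0 0 0 0

After press 5 at (2,0):
0 0 0 0
0 0 0 0
0 0 0 0
0 0 0 0
0 0 0 0

Lights still on: 0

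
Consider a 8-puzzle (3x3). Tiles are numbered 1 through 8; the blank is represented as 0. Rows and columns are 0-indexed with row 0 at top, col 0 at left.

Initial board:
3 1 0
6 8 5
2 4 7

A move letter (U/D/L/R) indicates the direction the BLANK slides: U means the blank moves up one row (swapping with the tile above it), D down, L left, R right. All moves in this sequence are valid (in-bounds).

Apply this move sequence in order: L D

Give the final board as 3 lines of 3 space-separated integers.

Answer: 3 8 1
6 0 5
2 4 7

Derivation:
After move 1 (L):
3 0 1
6 8 5
2 4 7

After move 2 (D):
3 8 1
6 0 5
2 4 7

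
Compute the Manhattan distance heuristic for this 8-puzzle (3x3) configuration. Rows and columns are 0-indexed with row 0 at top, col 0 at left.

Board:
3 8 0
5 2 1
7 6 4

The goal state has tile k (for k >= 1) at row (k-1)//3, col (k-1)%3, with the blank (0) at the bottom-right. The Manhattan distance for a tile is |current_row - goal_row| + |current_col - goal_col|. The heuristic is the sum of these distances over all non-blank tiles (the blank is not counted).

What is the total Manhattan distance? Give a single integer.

Tile 3: at (0,0), goal (0,2), distance |0-0|+|0-2| = 2
Tile 8: at (0,1), goal (2,1), distance |0-2|+|1-1| = 2
Tile 5: at (1,0), goal (1,1), distance |1-1|+|0-1| = 1
Tile 2: at (1,1), goal (0,1), distance |1-0|+|1-1| = 1
Tile 1: at (1,2), goal (0,0), distance |1-0|+|2-0| = 3
Tile 7: at (2,0), goal (2,0), distance |2-2|+|0-0| = 0
Tile 6: at (2,1), goal (1,2), distance |2-1|+|1-2| = 2
Tile 4: at (2,2), goal (1,0), distance |2-1|+|2-0| = 3
Sum: 2 + 2 + 1 + 1 + 3 + 0 + 2 + 3 = 14

Answer: 14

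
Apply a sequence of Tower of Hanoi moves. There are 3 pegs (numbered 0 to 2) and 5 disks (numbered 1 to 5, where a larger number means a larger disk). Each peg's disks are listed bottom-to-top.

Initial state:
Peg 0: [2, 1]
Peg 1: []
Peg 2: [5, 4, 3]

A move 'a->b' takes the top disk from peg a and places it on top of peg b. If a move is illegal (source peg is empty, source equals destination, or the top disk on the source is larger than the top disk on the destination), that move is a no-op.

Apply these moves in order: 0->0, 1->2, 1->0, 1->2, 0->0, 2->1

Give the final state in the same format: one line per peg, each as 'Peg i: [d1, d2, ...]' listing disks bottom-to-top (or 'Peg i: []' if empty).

After move 1 (0->0):
Peg 0: [2, 1]
Peg 1: []
Peg 2: [5, 4, 3]

After move 2 (1->2):
Peg 0: [2, 1]
Peg 1: []
Peg 2: [5, 4, 3]

After move 3 (1->0):
Peg 0: [2, 1]
Peg 1: []
Peg 2: [5, 4, 3]

After move 4 (1->2):
Peg 0: [2, 1]
Peg 1: []
Peg 2: [5, 4, 3]

After move 5 (0->0):
Peg 0: [2, 1]
Peg 1: []
Peg 2: [5, 4, 3]

After move 6 (2->1):
Peg 0: [2, 1]
Peg 1: [3]
Peg 2: [5, 4]

Answer: Peg 0: [2, 1]
Peg 1: [3]
Peg 2: [5, 4]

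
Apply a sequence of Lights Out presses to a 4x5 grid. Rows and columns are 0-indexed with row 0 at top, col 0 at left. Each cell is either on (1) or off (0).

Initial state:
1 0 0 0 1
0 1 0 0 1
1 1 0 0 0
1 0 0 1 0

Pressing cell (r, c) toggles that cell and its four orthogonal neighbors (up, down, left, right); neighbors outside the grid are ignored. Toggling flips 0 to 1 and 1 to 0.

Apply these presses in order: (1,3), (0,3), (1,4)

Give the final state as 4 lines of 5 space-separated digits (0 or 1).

Answer: 1 0 1 0 1
0 1 1 1 1
1 1 0 1 1
1 0 0 1 0

Derivation:
After press 1 at (1,3):
1 0 0 1 1
0 1 1 1 0
1 1 0 1 0
1 0 0 1 0

After press 2 at (0,3):
1 0 1 0 0
0 1 1 0 0
1 1 0 1 0
1 0 0 1 0

After press 3 at (1,4):
1 0 1 0 1
0 1 1 1 1
1 1 0 1 1
1 0 0 1 0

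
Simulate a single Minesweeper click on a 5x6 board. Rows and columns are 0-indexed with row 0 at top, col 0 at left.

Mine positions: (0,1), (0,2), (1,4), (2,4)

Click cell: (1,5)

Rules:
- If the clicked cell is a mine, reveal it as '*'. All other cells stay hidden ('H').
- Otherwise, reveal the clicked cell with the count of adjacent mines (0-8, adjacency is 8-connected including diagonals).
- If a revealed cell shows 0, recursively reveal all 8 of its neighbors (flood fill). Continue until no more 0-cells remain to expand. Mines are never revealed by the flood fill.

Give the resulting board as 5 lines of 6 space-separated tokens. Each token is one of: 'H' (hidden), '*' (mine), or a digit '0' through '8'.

H H H H H H
H H H H H 2
H H H H H H
H H H H H H
H H H H H H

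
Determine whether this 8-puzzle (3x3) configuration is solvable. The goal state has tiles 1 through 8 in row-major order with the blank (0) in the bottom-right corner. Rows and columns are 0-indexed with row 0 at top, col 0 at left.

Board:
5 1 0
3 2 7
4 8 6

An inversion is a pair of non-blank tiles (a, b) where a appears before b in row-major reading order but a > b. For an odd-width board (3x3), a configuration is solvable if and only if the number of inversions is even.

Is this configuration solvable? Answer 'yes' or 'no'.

Answer: yes

Derivation:
Inversions (pairs i<j in row-major order where tile[i] > tile[j] > 0): 8
8 is even, so the puzzle is solvable.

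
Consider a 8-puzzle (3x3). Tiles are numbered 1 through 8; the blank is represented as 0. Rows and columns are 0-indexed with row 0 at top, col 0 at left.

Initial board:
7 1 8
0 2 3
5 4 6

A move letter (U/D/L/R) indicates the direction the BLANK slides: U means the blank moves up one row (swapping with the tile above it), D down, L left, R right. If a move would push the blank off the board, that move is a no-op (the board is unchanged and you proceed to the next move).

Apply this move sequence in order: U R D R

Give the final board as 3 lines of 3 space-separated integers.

After move 1 (U):
0 1 8
7 2 3
5 4 6

After move 2 (R):
1 0 8
7 2 3
5 4 6

After move 3 (D):
1 2 8
7 0 3
5 4 6

After move 4 (R):
1 2 8
7 3 0
5 4 6

Answer: 1 2 8
7 3 0
5 4 6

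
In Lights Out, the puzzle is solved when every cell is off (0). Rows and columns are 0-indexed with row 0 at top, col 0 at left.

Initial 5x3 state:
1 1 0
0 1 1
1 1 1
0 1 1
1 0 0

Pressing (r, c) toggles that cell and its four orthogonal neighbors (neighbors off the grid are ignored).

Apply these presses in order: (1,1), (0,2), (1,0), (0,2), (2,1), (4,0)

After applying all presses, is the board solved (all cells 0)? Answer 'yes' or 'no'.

After press 1 at (1,1):
1 0 0
1 0 0
1 0 1
0 1 1
1 0 0

After press 2 at (0,2):
1 1 1
1 0 1
1 0 1
0 1 1
1 0 0

After press 3 at (1,0):
0 1 1
0 1 1
0 0 1
0 1 1
1 0 0

After press 4 at (0,2):
0 0 0
0 1 0
0 0 1
0 1 1
1 0 0

After press 5 at (2,1):
0 0 0
0 0 0
1 1 0
0 0 1
1 0 0

After press 6 at (4,0):
0 0 0
0 0 0
1 1 0
1 0 1
0 1 0

Lights still on: 5

Answer: no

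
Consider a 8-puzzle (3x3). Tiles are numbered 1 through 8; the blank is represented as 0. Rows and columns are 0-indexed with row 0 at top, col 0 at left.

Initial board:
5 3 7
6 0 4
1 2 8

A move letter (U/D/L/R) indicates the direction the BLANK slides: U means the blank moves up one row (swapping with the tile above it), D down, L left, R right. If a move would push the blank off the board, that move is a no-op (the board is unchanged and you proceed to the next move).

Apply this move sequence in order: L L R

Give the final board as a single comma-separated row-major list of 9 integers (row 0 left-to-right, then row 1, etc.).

Answer: 5, 3, 7, 6, 0, 4, 1, 2, 8

Derivation:
After move 1 (L):
5 3 7
0 6 4
1 2 8

After move 2 (L):
5 3 7
0 6 4
1 2 8

After move 3 (R):
5 3 7
6 0 4
1 2 8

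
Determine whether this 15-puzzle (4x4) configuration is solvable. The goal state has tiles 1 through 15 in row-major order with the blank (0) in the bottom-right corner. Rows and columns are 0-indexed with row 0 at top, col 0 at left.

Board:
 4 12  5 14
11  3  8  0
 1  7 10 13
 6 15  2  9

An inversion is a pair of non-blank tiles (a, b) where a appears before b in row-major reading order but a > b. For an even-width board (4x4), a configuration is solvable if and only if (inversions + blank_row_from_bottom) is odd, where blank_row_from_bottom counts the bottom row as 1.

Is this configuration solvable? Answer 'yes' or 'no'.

Answer: no

Derivation:
Inversions: 51
Blank is in row 1 (0-indexed from top), which is row 3 counting from the bottom (bottom = 1).
51 + 3 = 54, which is even, so the puzzle is not solvable.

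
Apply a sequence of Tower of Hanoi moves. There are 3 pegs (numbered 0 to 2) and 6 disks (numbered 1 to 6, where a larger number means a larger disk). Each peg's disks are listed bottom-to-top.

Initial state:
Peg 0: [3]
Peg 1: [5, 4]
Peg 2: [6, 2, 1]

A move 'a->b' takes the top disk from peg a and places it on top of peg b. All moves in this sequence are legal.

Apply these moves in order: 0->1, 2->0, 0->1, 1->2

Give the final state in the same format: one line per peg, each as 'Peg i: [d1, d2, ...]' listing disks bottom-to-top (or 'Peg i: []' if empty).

After move 1 (0->1):
Peg 0: []
Peg 1: [5, 4, 3]
Peg 2: [6, 2, 1]

After move 2 (2->0):
Peg 0: [1]
Peg 1: [5, 4, 3]
Peg 2: [6, 2]

After move 3 (0->1):
Peg 0: []
Peg 1: [5, 4, 3, 1]
Peg 2: [6, 2]

After move 4 (1->2):
Peg 0: []
Peg 1: [5, 4, 3]
Peg 2: [6, 2, 1]

Answer: Peg 0: []
Peg 1: [5, 4, 3]
Peg 2: [6, 2, 1]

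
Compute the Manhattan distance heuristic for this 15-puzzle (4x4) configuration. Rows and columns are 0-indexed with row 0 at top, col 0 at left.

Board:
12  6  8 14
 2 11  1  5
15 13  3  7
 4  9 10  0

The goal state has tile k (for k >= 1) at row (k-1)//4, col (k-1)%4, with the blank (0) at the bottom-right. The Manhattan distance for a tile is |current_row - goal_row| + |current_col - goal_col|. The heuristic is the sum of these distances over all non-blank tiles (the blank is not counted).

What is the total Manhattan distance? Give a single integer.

Tile 12: at (0,0), goal (2,3), distance |0-2|+|0-3| = 5
Tile 6: at (0,1), goal (1,1), distance |0-1|+|1-1| = 1
Tile 8: at (0,2), goal (1,3), distance |0-1|+|2-3| = 2
Tile 14: at (0,3), goal (3,1), distance |0-3|+|3-1| = 5
Tile 2: at (1,0), goal (0,1), distance |1-0|+|0-1| = 2
Tile 11: at (1,1), goal (2,2), distance |1-2|+|1-2| = 2
Tile 1: at (1,2), goal (0,0), distance |1-0|+|2-0| = 3
Tile 5: at (1,3), goal (1,0), distance |1-1|+|3-0| = 3
Tile 15: at (2,0), goal (3,2), distance |2-3|+|0-2| = 3
Tile 13: at (2,1), goal (3,0), distance |2-3|+|1-0| = 2
Tile 3: at (2,2), goal (0,2), distance |2-0|+|2-2| = 2
Tile 7: at (2,3), goal (1,2), distance |2-1|+|3-2| = 2
Tile 4: at (3,0), goal (0,3), distance |3-0|+|0-3| = 6
Tile 9: at (3,1), goal (2,0), distance |3-2|+|1-0| = 2
Tile 10: at (3,2), goal (2,1), distance |3-2|+|2-1| = 2
Sum: 5 + 1 + 2 + 5 + 2 + 2 + 3 + 3 + 3 + 2 + 2 + 2 + 6 + 2 + 2 = 42

Answer: 42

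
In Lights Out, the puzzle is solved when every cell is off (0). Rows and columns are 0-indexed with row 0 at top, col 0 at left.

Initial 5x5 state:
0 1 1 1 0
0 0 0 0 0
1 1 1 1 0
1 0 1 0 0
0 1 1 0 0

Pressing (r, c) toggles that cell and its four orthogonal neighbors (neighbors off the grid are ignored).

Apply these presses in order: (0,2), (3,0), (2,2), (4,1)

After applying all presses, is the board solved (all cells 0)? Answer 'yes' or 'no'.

After press 1 at (0,2):
0 0 0 0 0
0 0 1 0 0
1 1 1 1 0
1 0 1 0 0
0 1 1 0 0

After press 2 at (3,0):
0 0 0 0 0
0 0 1 0 0
0 1 1 1 0
0 1 1 0 0
1 1 1 0 0

After press 3 at (2,2):
0 0 0 0 0
0 0 0 0 0
0 0 0 0 0
0 1 0 0 0
1 1 1 0 0

After press 4 at (4,1):
0 0 0 0 0
0 0 0 0 0
0 0 0 0 0
0 0 0 0 0
0 0 0 0 0

Lights still on: 0

Answer: yes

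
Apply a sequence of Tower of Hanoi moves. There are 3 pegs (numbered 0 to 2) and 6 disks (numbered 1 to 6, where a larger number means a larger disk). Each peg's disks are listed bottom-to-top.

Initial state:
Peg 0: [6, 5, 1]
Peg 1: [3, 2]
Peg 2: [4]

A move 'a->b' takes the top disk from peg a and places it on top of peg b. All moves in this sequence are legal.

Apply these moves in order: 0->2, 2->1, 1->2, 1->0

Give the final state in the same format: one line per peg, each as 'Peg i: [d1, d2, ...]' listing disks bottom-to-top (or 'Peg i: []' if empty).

Answer: Peg 0: [6, 5, 2]
Peg 1: [3]
Peg 2: [4, 1]

Derivation:
After move 1 (0->2):
Peg 0: [6, 5]
Peg 1: [3, 2]
Peg 2: [4, 1]

After move 2 (2->1):
Peg 0: [6, 5]
Peg 1: [3, 2, 1]
Peg 2: [4]

After move 3 (1->2):
Peg 0: [6, 5]
Peg 1: [3, 2]
Peg 2: [4, 1]

After move 4 (1->0):
Peg 0: [6, 5, 2]
Peg 1: [3]
Peg 2: [4, 1]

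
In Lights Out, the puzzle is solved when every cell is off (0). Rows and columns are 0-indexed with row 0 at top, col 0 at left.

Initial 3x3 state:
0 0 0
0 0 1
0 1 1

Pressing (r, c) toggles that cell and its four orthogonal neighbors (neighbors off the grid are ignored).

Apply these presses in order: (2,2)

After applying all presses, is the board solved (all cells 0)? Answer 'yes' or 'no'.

Answer: yes

Derivation:
After press 1 at (2,2):
0 0 0
0 0 0
0 0 0

Lights still on: 0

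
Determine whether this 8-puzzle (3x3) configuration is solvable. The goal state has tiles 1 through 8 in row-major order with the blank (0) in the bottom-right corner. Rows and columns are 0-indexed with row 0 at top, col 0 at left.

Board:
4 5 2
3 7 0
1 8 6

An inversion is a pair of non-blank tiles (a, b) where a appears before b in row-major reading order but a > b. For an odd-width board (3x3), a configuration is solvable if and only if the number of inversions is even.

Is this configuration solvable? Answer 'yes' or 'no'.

Answer: no

Derivation:
Inversions (pairs i<j in row-major order where tile[i] > tile[j] > 0): 11
11 is odd, so the puzzle is not solvable.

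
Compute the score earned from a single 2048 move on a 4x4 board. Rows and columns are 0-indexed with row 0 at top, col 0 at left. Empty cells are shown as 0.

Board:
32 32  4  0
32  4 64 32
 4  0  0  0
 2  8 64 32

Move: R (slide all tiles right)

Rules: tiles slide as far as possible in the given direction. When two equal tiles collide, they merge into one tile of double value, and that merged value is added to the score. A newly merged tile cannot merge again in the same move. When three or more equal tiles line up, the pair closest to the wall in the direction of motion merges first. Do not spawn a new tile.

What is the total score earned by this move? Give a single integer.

Slide right:
row 0: [32, 32, 4, 0] -> [0, 0, 64, 4]  score +64 (running 64)
row 1: [32, 4, 64, 32] -> [32, 4, 64, 32]  score +0 (running 64)
row 2: [4, 0, 0, 0] -> [0, 0, 0, 4]  score +0 (running 64)
row 3: [2, 8, 64, 32] -> [2, 8, 64, 32]  score +0 (running 64)
Board after move:
 0  0 64  4
32  4 64 32
 0  0  0  4
 2  8 64 32

Answer: 64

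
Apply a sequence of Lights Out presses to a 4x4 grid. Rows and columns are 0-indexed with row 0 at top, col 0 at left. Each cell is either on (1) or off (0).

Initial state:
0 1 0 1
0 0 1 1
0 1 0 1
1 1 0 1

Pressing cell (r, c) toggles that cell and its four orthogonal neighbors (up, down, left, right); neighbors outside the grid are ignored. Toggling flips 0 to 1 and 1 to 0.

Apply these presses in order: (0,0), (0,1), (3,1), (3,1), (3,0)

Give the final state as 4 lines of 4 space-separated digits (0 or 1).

Answer: 0 1 1 1
1 1 1 1
1 1 0 1
0 0 0 1

Derivation:
After press 1 at (0,0):
1 0 0 1
1 0 1 1
0 1 0 1
1 1 0 1

After press 2 at (0,1):
0 1 1 1
1 1 1 1
0 1 0 1
1 1 0 1

After press 3 at (3,1):
0 1 1 1
1 1 1 1
0 0 0 1
0 0 1 1

After press 4 at (3,1):
0 1 1 1
1 1 1 1
0 1 0 1
1 1 0 1

After press 5 at (3,0):
0 1 1 1
1 1 1 1
1 1 0 1
0 0 0 1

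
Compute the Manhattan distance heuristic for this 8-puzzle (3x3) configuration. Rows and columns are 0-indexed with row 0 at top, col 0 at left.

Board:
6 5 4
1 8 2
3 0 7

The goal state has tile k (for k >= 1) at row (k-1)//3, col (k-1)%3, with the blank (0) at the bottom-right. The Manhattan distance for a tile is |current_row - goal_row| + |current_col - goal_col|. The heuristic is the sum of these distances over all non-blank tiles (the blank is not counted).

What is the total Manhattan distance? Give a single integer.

Answer: 17

Derivation:
Tile 6: (0,0)->(1,2) = 3
Tile 5: (0,1)->(1,1) = 1
Tile 4: (0,2)->(1,0) = 3
Tile 1: (1,0)->(0,0) = 1
Tile 8: (1,1)->(2,1) = 1
Tile 2: (1,2)->(0,1) = 2
Tile 3: (2,0)->(0,2) = 4
Tile 7: (2,2)->(2,0) = 2
Sum: 3 + 1 + 3 + 1 + 1 + 2 + 4 + 2 = 17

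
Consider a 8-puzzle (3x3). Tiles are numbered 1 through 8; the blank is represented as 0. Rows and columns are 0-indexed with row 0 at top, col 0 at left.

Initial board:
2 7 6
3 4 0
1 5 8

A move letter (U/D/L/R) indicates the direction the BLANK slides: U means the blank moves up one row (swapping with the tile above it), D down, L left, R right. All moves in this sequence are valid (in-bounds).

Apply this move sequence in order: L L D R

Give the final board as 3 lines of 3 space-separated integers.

After move 1 (L):
2 7 6
3 0 4
1 5 8

After move 2 (L):
2 7 6
0 3 4
1 5 8

After move 3 (D):
2 7 6
1 3 4
0 5 8

After move 4 (R):
2 7 6
1 3 4
5 0 8

Answer: 2 7 6
1 3 4
5 0 8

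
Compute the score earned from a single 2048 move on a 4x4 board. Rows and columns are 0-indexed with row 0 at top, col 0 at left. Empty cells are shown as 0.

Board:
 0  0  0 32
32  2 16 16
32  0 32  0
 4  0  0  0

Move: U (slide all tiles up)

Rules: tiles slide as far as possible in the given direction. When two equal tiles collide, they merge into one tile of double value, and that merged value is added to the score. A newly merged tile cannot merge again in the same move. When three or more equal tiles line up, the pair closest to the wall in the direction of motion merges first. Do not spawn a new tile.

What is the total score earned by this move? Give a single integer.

Slide up:
col 0: [0, 32, 32, 4] -> [64, 4, 0, 0]  score +64 (running 64)
col 1: [0, 2, 0, 0] -> [2, 0, 0, 0]  score +0 (running 64)
col 2: [0, 16, 32, 0] -> [16, 32, 0, 0]  score +0 (running 64)
col 3: [32, 16, 0, 0] -> [32, 16, 0, 0]  score +0 (running 64)
Board after move:
64  2 16 32
 4  0 32 16
 0  0  0  0
 0  0  0  0

Answer: 64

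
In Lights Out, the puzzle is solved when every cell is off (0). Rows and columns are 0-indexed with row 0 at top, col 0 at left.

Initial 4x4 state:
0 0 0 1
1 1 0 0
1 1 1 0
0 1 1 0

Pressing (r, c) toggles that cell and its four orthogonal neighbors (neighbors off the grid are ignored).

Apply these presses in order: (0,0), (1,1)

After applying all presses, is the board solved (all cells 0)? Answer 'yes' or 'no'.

After press 1 at (0,0):
1 1 0 1
0 1 0 0
1 1 1 0
0 1 1 0

After press 2 at (1,1):
1 0 0 1
1 0 1 0
1 0 1 0
0 1 1 0

Lights still on: 8

Answer: no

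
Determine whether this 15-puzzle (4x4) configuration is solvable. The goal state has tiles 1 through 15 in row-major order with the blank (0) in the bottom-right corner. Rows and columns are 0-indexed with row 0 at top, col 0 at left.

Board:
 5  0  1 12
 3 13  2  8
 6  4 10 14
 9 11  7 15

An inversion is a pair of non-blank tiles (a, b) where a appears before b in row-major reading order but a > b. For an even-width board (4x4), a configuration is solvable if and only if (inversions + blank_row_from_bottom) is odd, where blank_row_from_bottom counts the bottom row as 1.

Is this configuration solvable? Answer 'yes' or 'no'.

Inversions: 33
Blank is in row 0 (0-indexed from top), which is row 4 counting from the bottom (bottom = 1).
33 + 4 = 37, which is odd, so the puzzle is solvable.

Answer: yes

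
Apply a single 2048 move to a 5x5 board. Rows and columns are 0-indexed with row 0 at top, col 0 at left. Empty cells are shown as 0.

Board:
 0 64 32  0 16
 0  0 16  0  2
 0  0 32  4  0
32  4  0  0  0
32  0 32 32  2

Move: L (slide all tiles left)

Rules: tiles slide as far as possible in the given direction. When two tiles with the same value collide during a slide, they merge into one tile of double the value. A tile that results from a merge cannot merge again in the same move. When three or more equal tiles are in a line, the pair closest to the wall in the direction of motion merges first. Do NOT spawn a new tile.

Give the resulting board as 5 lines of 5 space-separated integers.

Slide left:
row 0: [0, 64, 32, 0, 16] -> [64, 32, 16, 0, 0]
row 1: [0, 0, 16, 0, 2] -> [16, 2, 0, 0, 0]
row 2: [0, 0, 32, 4, 0] -> [32, 4, 0, 0, 0]
row 3: [32, 4, 0, 0, 0] -> [32, 4, 0, 0, 0]
row 4: [32, 0, 32, 32, 2] -> [64, 32, 2, 0, 0]

Answer: 64 32 16  0  0
16  2  0  0  0
32  4  0  0  0
32  4  0  0  0
64 32  2  0  0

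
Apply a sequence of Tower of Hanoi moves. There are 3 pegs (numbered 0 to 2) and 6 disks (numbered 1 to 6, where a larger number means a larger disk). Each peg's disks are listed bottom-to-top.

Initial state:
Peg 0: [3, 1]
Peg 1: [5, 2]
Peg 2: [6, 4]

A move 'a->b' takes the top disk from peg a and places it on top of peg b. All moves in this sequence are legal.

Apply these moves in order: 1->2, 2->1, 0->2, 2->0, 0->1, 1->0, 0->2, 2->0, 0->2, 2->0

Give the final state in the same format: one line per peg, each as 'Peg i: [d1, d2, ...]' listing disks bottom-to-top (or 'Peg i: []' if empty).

After move 1 (1->2):
Peg 0: [3, 1]
Peg 1: [5]
Peg 2: [6, 4, 2]

After move 2 (2->1):
Peg 0: [3, 1]
Peg 1: [5, 2]
Peg 2: [6, 4]

After move 3 (0->2):
Peg 0: [3]
Peg 1: [5, 2]
Peg 2: [6, 4, 1]

After move 4 (2->0):
Peg 0: [3, 1]
Peg 1: [5, 2]
Peg 2: [6, 4]

After move 5 (0->1):
Peg 0: [3]
Peg 1: [5, 2, 1]
Peg 2: [6, 4]

After move 6 (1->0):
Peg 0: [3, 1]
Peg 1: [5, 2]
Peg 2: [6, 4]

After move 7 (0->2):
Peg 0: [3]
Peg 1: [5, 2]
Peg 2: [6, 4, 1]

After move 8 (2->0):
Peg 0: [3, 1]
Peg 1: [5, 2]
Peg 2: [6, 4]

After move 9 (0->2):
Peg 0: [3]
Peg 1: [5, 2]
Peg 2: [6, 4, 1]

After move 10 (2->0):
Peg 0: [3, 1]
Peg 1: [5, 2]
Peg 2: [6, 4]

Answer: Peg 0: [3, 1]
Peg 1: [5, 2]
Peg 2: [6, 4]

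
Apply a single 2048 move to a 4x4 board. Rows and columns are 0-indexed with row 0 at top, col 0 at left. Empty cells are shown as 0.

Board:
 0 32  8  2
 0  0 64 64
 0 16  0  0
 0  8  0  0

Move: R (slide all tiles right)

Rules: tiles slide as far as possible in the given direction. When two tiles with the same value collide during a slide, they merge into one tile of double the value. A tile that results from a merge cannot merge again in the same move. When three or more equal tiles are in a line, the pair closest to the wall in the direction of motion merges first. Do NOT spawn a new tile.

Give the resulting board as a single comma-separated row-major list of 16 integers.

Slide right:
row 0: [0, 32, 8, 2] -> [0, 32, 8, 2]
row 1: [0, 0, 64, 64] -> [0, 0, 0, 128]
row 2: [0, 16, 0, 0] -> [0, 0, 0, 16]
row 3: [0, 8, 0, 0] -> [0, 0, 0, 8]

Answer: 0, 32, 8, 2, 0, 0, 0, 128, 0, 0, 0, 16, 0, 0, 0, 8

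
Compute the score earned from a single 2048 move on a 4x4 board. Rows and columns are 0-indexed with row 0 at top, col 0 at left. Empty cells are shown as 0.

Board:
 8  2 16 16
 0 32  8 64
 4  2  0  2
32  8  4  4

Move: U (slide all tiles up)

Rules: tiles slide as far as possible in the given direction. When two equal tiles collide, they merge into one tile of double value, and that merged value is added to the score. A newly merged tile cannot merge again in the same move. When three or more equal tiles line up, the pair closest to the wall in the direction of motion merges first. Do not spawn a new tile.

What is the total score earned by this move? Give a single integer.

Slide up:
col 0: [8, 0, 4, 32] -> [8, 4, 32, 0]  score +0 (running 0)
col 1: [2, 32, 2, 8] -> [2, 32, 2, 8]  score +0 (running 0)
col 2: [16, 8, 0, 4] -> [16, 8, 4, 0]  score +0 (running 0)
col 3: [16, 64, 2, 4] -> [16, 64, 2, 4]  score +0 (running 0)
Board after move:
 8  2 16 16
 4 32  8 64
32  2  4  2
 0  8  0  4

Answer: 0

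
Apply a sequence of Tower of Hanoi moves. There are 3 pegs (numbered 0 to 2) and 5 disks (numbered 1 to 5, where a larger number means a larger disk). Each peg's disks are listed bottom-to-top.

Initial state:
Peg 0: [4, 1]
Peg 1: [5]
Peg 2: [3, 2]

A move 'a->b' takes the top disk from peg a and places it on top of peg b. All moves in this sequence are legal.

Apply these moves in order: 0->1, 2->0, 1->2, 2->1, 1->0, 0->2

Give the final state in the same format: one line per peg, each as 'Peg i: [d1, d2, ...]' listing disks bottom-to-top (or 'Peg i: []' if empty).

Answer: Peg 0: [4, 2]
Peg 1: [5]
Peg 2: [3, 1]

Derivation:
After move 1 (0->1):
Peg 0: [4]
Peg 1: [5, 1]
Peg 2: [3, 2]

After move 2 (2->0):
Peg 0: [4, 2]
Peg 1: [5, 1]
Peg 2: [3]

After move 3 (1->2):
Peg 0: [4, 2]
Peg 1: [5]
Peg 2: [3, 1]

After move 4 (2->1):
Peg 0: [4, 2]
Peg 1: [5, 1]
Peg 2: [3]

After move 5 (1->0):
Peg 0: [4, 2, 1]
Peg 1: [5]
Peg 2: [3]

After move 6 (0->2):
Peg 0: [4, 2]
Peg 1: [5]
Peg 2: [3, 1]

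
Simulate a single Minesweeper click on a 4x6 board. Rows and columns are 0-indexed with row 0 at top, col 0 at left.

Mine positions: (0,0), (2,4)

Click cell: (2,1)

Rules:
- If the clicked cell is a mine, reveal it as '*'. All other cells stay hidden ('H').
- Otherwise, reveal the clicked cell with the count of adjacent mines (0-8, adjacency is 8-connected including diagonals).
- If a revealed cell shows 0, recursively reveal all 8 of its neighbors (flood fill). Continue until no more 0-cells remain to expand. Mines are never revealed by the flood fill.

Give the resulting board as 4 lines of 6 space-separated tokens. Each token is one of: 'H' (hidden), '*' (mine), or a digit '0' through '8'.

H 1 0 0 0 0
1 1 0 1 1 1
0 0 0 1 H H
0 0 0 1 H H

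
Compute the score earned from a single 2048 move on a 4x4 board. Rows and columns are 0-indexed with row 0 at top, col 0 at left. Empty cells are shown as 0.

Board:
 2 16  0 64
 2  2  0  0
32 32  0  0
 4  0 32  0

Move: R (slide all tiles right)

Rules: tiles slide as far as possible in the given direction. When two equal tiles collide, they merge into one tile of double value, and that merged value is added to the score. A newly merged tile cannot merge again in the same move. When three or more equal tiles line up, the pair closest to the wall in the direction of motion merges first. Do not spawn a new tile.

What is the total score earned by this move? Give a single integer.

Answer: 68

Derivation:
Slide right:
row 0: [2, 16, 0, 64] -> [0, 2, 16, 64]  score +0 (running 0)
row 1: [2, 2, 0, 0] -> [0, 0, 0, 4]  score +4 (running 4)
row 2: [32, 32, 0, 0] -> [0, 0, 0, 64]  score +64 (running 68)
row 3: [4, 0, 32, 0] -> [0, 0, 4, 32]  score +0 (running 68)
Board after move:
 0  2 16 64
 0  0  0  4
 0  0  0 64
 0  0  4 32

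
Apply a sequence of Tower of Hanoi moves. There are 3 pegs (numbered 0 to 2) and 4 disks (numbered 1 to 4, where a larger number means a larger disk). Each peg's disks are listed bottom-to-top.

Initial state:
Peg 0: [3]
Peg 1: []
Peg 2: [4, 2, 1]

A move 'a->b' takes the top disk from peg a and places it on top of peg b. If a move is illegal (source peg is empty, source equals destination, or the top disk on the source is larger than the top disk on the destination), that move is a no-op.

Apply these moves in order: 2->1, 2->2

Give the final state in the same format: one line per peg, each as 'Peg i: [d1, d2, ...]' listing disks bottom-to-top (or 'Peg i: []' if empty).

After move 1 (2->1):
Peg 0: [3]
Peg 1: [1]
Peg 2: [4, 2]

After move 2 (2->2):
Peg 0: [3]
Peg 1: [1]
Peg 2: [4, 2]

Answer: Peg 0: [3]
Peg 1: [1]
Peg 2: [4, 2]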